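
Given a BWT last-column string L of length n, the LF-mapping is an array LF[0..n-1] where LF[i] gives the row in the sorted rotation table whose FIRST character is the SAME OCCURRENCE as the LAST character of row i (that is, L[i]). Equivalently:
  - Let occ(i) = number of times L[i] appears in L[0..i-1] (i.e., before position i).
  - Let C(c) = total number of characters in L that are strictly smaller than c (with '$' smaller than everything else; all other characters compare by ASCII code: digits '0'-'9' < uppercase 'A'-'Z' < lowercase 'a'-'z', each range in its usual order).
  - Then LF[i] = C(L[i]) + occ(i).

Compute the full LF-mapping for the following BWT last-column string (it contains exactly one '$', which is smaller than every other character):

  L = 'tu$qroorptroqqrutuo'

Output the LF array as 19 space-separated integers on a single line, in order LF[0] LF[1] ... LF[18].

Char counts: '$':1, 'o':4, 'p':1, 'q':3, 'r':4, 't':3, 'u':3
C (first-col start): C('$')=0, C('o')=1, C('p')=5, C('q')=6, C('r')=9, C('t')=13, C('u')=16
L[0]='t': occ=0, LF[0]=C('t')+0=13+0=13
L[1]='u': occ=0, LF[1]=C('u')+0=16+0=16
L[2]='$': occ=0, LF[2]=C('$')+0=0+0=0
L[3]='q': occ=0, LF[3]=C('q')+0=6+0=6
L[4]='r': occ=0, LF[4]=C('r')+0=9+0=9
L[5]='o': occ=0, LF[5]=C('o')+0=1+0=1
L[6]='o': occ=1, LF[6]=C('o')+1=1+1=2
L[7]='r': occ=1, LF[7]=C('r')+1=9+1=10
L[8]='p': occ=0, LF[8]=C('p')+0=5+0=5
L[9]='t': occ=1, LF[9]=C('t')+1=13+1=14
L[10]='r': occ=2, LF[10]=C('r')+2=9+2=11
L[11]='o': occ=2, LF[11]=C('o')+2=1+2=3
L[12]='q': occ=1, LF[12]=C('q')+1=6+1=7
L[13]='q': occ=2, LF[13]=C('q')+2=6+2=8
L[14]='r': occ=3, LF[14]=C('r')+3=9+3=12
L[15]='u': occ=1, LF[15]=C('u')+1=16+1=17
L[16]='t': occ=2, LF[16]=C('t')+2=13+2=15
L[17]='u': occ=2, LF[17]=C('u')+2=16+2=18
L[18]='o': occ=3, LF[18]=C('o')+3=1+3=4

Answer: 13 16 0 6 9 1 2 10 5 14 11 3 7 8 12 17 15 18 4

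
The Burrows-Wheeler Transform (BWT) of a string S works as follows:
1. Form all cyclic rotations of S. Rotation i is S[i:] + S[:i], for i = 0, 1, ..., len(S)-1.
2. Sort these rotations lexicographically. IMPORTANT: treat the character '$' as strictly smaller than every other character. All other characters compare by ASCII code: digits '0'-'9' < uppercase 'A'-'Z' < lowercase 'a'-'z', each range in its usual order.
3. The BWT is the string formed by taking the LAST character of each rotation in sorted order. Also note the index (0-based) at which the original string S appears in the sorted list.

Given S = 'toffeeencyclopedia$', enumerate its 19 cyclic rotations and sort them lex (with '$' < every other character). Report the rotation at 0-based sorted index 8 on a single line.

Answer: encyclopedia$toffee

Derivation:
All 19 rotations (rotation i = S[i:]+S[:i]):
  rot[0] = toffeeencyclopedia$
  rot[1] = offeeencyclopedia$t
  rot[2] = ffeeencyclopedia$to
  rot[3] = feeencyclopedia$tof
  rot[4] = eeencyclopedia$toff
  rot[5] = eencyclopedia$toffe
  rot[6] = encyclopedia$toffee
  rot[7] = ncyclopedia$toffeee
  rot[8] = cyclopedia$toffeeen
  rot[9] = yclopedia$toffeeenc
  rot[10] = clopedia$toffeeency
  rot[11] = lopedia$toffeeencyc
  rot[12] = opedia$toffeeencycl
  rot[13] = pedia$toffeeencyclo
  rot[14] = edia$toffeeencyclop
  rot[15] = dia$toffeeencyclope
  rot[16] = ia$toffeeencycloped
  rot[17] = a$toffeeencyclopedi
  rot[18] = $toffeeencyclopedia
Sorted (with $ < everything):
  sorted[0] = $toffeeencyclopedia
  sorted[1] = a$toffeeencyclopedi
  sorted[2] = clopedia$toffeeency
  sorted[3] = cyclopedia$toffeeen
  sorted[4] = dia$toffeeencyclope
  sorted[5] = edia$toffeeencyclop
  sorted[6] = eeencyclopedia$toff
  sorted[7] = eencyclopedia$toffe
  sorted[8] = encyclopedia$toffee
  sorted[9] = feeencyclopedia$tof
  sorted[10] = ffeeencyclopedia$to
  sorted[11] = ia$toffeeencycloped
  sorted[12] = lopedia$toffeeencyc
  sorted[13] = ncyclopedia$toffeee
  sorted[14] = offeeencyclopedia$t
  sorted[15] = opedia$toffeeencycl
  sorted[16] = pedia$toffeeencyclo
  sorted[17] = toffeeencyclopedia$
  sorted[18] = yclopedia$toffeeenc
sorted[8] = encyclopedia$toffee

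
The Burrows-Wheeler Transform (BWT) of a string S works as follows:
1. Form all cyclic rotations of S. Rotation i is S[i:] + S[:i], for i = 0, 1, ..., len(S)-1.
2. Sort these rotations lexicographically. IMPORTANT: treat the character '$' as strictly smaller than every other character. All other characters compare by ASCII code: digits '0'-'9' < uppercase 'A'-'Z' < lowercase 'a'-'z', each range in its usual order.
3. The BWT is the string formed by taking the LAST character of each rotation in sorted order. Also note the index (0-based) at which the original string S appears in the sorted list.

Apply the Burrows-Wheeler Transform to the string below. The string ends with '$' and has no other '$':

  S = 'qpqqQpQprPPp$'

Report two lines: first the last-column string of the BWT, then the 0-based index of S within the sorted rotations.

All 13 rotations (rotation i = S[i:]+S[:i]):
  rot[0] = qpqqQpQprPPp$
  rot[1] = pqqQpQprPPp$q
  rot[2] = qqQpQprPPp$qp
  rot[3] = qQpQprPPp$qpq
  rot[4] = QpQprPPp$qpqq
  rot[5] = pQprPPp$qpqqQ
  rot[6] = QprPPp$qpqqQp
  rot[7] = prPPp$qpqqQpQ
  rot[8] = rPPp$qpqqQpQp
  rot[9] = PPp$qpqqQpQpr
  rot[10] = Pp$qpqqQpQprP
  rot[11] = p$qpqqQpQprPP
  rot[12] = $qpqqQpQprPPp
Sorted (with $ < everything):
  sorted[0] = $qpqqQpQprPPp  (last char: 'p')
  sorted[1] = PPp$qpqqQpQpr  (last char: 'r')
  sorted[2] = Pp$qpqqQpQprP  (last char: 'P')
  sorted[3] = QpQprPPp$qpqq  (last char: 'q')
  sorted[4] = QprPPp$qpqqQp  (last char: 'p')
  sorted[5] = p$qpqqQpQprPP  (last char: 'P')
  sorted[6] = pQprPPp$qpqqQ  (last char: 'Q')
  sorted[7] = pqqQpQprPPp$q  (last char: 'q')
  sorted[8] = prPPp$qpqqQpQ  (last char: 'Q')
  sorted[9] = qQpQprPPp$qpq  (last char: 'q')
  sorted[10] = qpqqQpQprPPp$  (last char: '$')
  sorted[11] = qqQpQprPPp$qp  (last char: 'p')
  sorted[12] = rPPp$qpqqQpQp  (last char: 'p')
Last column: prPqpPQqQq$pp
Original string S is at sorted index 10

Answer: prPqpPQqQq$pp
10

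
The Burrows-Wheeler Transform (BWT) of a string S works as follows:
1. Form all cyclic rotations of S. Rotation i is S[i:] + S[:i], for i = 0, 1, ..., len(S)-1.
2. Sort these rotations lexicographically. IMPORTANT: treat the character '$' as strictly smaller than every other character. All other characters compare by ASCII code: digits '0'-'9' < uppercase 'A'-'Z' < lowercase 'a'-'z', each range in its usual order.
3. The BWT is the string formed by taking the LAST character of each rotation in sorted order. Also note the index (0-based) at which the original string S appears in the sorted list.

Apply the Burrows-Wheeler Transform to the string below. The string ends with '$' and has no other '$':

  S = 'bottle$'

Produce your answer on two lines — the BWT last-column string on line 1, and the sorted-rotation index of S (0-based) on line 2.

Answer: e$ltbto
1

Derivation:
All 7 rotations (rotation i = S[i:]+S[:i]):
  rot[0] = bottle$
  rot[1] = ottle$b
  rot[2] = ttle$bo
  rot[3] = tle$bot
  rot[4] = le$bott
  rot[5] = e$bottl
  rot[6] = $bottle
Sorted (with $ < everything):
  sorted[0] = $bottle  (last char: 'e')
  sorted[1] = bottle$  (last char: '$')
  sorted[2] = e$bottl  (last char: 'l')
  sorted[3] = le$bott  (last char: 't')
  sorted[4] = ottle$b  (last char: 'b')
  sorted[5] = tle$bot  (last char: 't')
  sorted[6] = ttle$bo  (last char: 'o')
Last column: e$ltbto
Original string S is at sorted index 1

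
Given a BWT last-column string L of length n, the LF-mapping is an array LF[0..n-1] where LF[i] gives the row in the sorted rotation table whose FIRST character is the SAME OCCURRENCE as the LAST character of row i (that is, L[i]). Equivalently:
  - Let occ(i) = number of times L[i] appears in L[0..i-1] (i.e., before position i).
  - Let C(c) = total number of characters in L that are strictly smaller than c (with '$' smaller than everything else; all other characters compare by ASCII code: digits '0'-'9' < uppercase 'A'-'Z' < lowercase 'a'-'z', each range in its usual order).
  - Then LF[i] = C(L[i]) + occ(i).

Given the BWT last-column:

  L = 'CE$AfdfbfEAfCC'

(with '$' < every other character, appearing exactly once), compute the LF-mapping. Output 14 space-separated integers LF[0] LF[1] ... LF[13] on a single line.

Answer: 3 6 0 1 10 9 11 8 12 7 2 13 4 5

Derivation:
Char counts: '$':1, 'A':2, 'C':3, 'E':2, 'b':1, 'd':1, 'f':4
C (first-col start): C('$')=0, C('A')=1, C('C')=3, C('E')=6, C('b')=8, C('d')=9, C('f')=10
L[0]='C': occ=0, LF[0]=C('C')+0=3+0=3
L[1]='E': occ=0, LF[1]=C('E')+0=6+0=6
L[2]='$': occ=0, LF[2]=C('$')+0=0+0=0
L[3]='A': occ=0, LF[3]=C('A')+0=1+0=1
L[4]='f': occ=0, LF[4]=C('f')+0=10+0=10
L[5]='d': occ=0, LF[5]=C('d')+0=9+0=9
L[6]='f': occ=1, LF[6]=C('f')+1=10+1=11
L[7]='b': occ=0, LF[7]=C('b')+0=8+0=8
L[8]='f': occ=2, LF[8]=C('f')+2=10+2=12
L[9]='E': occ=1, LF[9]=C('E')+1=6+1=7
L[10]='A': occ=1, LF[10]=C('A')+1=1+1=2
L[11]='f': occ=3, LF[11]=C('f')+3=10+3=13
L[12]='C': occ=1, LF[12]=C('C')+1=3+1=4
L[13]='C': occ=2, LF[13]=C('C')+2=3+2=5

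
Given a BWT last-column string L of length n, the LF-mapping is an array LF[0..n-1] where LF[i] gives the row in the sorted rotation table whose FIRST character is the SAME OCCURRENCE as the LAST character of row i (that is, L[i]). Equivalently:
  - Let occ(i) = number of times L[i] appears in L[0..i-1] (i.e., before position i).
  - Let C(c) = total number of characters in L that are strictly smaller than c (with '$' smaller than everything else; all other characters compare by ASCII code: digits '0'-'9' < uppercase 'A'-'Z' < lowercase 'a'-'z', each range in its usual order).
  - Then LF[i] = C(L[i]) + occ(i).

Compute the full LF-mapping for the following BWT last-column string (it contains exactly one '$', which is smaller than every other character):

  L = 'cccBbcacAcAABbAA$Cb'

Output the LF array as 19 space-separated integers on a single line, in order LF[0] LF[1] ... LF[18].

Char counts: '$':1, 'A':5, 'B':2, 'C':1, 'a':1, 'b':3, 'c':6
C (first-col start): C('$')=0, C('A')=1, C('B')=6, C('C')=8, C('a')=9, C('b')=10, C('c')=13
L[0]='c': occ=0, LF[0]=C('c')+0=13+0=13
L[1]='c': occ=1, LF[1]=C('c')+1=13+1=14
L[2]='c': occ=2, LF[2]=C('c')+2=13+2=15
L[3]='B': occ=0, LF[3]=C('B')+0=6+0=6
L[4]='b': occ=0, LF[4]=C('b')+0=10+0=10
L[5]='c': occ=3, LF[5]=C('c')+3=13+3=16
L[6]='a': occ=0, LF[6]=C('a')+0=9+0=9
L[7]='c': occ=4, LF[7]=C('c')+4=13+4=17
L[8]='A': occ=0, LF[8]=C('A')+0=1+0=1
L[9]='c': occ=5, LF[9]=C('c')+5=13+5=18
L[10]='A': occ=1, LF[10]=C('A')+1=1+1=2
L[11]='A': occ=2, LF[11]=C('A')+2=1+2=3
L[12]='B': occ=1, LF[12]=C('B')+1=6+1=7
L[13]='b': occ=1, LF[13]=C('b')+1=10+1=11
L[14]='A': occ=3, LF[14]=C('A')+3=1+3=4
L[15]='A': occ=4, LF[15]=C('A')+4=1+4=5
L[16]='$': occ=0, LF[16]=C('$')+0=0+0=0
L[17]='C': occ=0, LF[17]=C('C')+0=8+0=8
L[18]='b': occ=2, LF[18]=C('b')+2=10+2=12

Answer: 13 14 15 6 10 16 9 17 1 18 2 3 7 11 4 5 0 8 12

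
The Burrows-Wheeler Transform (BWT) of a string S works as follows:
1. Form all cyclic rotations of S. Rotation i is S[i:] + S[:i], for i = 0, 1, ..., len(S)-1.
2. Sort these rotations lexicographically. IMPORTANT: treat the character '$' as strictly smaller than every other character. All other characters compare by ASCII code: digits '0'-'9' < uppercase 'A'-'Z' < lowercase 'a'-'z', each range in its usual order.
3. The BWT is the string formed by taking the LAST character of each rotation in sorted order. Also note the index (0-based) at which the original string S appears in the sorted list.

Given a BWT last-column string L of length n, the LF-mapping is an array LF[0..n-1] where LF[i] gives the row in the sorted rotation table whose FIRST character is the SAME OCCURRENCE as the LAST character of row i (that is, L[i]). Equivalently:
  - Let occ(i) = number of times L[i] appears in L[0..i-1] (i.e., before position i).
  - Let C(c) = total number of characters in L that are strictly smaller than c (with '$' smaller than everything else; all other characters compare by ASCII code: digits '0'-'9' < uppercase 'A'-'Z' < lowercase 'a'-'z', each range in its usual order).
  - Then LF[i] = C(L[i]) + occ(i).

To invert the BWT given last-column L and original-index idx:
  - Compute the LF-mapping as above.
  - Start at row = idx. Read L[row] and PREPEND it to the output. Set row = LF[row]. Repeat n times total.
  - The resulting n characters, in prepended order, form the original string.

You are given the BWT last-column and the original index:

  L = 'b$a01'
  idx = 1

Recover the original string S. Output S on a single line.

Answer: 0a1b$

Derivation:
LF mapping: 4 0 3 1 2
Walk LF starting at row 1, prepending L[row]:
  step 1: row=1, L[1]='$', prepend. Next row=LF[1]=0
  step 2: row=0, L[0]='b', prepend. Next row=LF[0]=4
  step 3: row=4, L[4]='1', prepend. Next row=LF[4]=2
  step 4: row=2, L[2]='a', prepend. Next row=LF[2]=3
  step 5: row=3, L[3]='0', prepend. Next row=LF[3]=1
Reversed output: 0a1b$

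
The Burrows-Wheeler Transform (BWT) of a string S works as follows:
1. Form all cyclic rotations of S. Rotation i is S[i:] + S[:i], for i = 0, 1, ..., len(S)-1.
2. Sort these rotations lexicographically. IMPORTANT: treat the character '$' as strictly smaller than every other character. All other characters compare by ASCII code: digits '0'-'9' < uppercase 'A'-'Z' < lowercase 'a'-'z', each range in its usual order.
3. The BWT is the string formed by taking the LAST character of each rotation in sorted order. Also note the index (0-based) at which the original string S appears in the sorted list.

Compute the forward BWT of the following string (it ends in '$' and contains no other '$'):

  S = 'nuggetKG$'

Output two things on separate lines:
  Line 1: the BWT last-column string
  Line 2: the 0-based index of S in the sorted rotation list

Answer: GKtggu$en
6

Derivation:
All 9 rotations (rotation i = S[i:]+S[:i]):
  rot[0] = nuggetKG$
  rot[1] = uggetKG$n
  rot[2] = ggetKG$nu
  rot[3] = getKG$nug
  rot[4] = etKG$nugg
  rot[5] = tKG$nugge
  rot[6] = KG$nugget
  rot[7] = G$nuggetK
  rot[8] = $nuggetKG
Sorted (with $ < everything):
  sorted[0] = $nuggetKG  (last char: 'G')
  sorted[1] = G$nuggetK  (last char: 'K')
  sorted[2] = KG$nugget  (last char: 't')
  sorted[3] = etKG$nugg  (last char: 'g')
  sorted[4] = getKG$nug  (last char: 'g')
  sorted[5] = ggetKG$nu  (last char: 'u')
  sorted[6] = nuggetKG$  (last char: '$')
  sorted[7] = tKG$nugge  (last char: 'e')
  sorted[8] = uggetKG$n  (last char: 'n')
Last column: GKtggu$en
Original string S is at sorted index 6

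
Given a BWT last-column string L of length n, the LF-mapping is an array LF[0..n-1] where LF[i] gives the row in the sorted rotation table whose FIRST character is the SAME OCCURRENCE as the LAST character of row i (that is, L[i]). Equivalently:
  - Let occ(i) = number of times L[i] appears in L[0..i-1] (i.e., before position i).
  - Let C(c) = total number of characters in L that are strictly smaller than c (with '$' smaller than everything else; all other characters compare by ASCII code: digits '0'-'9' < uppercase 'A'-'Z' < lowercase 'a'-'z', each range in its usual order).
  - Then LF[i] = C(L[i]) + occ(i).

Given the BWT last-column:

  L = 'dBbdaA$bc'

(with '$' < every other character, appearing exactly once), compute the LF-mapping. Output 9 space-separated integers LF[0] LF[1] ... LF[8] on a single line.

Answer: 7 2 4 8 3 1 0 5 6

Derivation:
Char counts: '$':1, 'A':1, 'B':1, 'a':1, 'b':2, 'c':1, 'd':2
C (first-col start): C('$')=0, C('A')=1, C('B')=2, C('a')=3, C('b')=4, C('c')=6, C('d')=7
L[0]='d': occ=0, LF[0]=C('d')+0=7+0=7
L[1]='B': occ=0, LF[1]=C('B')+0=2+0=2
L[2]='b': occ=0, LF[2]=C('b')+0=4+0=4
L[3]='d': occ=1, LF[3]=C('d')+1=7+1=8
L[4]='a': occ=0, LF[4]=C('a')+0=3+0=3
L[5]='A': occ=0, LF[5]=C('A')+0=1+0=1
L[6]='$': occ=0, LF[6]=C('$')+0=0+0=0
L[7]='b': occ=1, LF[7]=C('b')+1=4+1=5
L[8]='c': occ=0, LF[8]=C('c')+0=6+0=6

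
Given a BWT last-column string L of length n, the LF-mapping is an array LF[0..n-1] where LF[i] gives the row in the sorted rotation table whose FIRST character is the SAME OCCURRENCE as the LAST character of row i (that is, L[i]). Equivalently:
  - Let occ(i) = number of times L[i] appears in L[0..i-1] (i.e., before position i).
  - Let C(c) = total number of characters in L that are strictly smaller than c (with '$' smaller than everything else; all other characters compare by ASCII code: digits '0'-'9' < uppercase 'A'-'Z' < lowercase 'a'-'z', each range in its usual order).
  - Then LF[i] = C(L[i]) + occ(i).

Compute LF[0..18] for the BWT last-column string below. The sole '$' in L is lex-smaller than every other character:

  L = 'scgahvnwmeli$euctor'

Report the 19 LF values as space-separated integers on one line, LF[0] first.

Char counts: '$':1, 'a':1, 'c':2, 'e':2, 'g':1, 'h':1, 'i':1, 'l':1, 'm':1, 'n':1, 'o':1, 'r':1, 's':1, 't':1, 'u':1, 'v':1, 'w':1
C (first-col start): C('$')=0, C('a')=1, C('c')=2, C('e')=4, C('g')=6, C('h')=7, C('i')=8, C('l')=9, C('m')=10, C('n')=11, C('o')=12, C('r')=13, C('s')=14, C('t')=15, C('u')=16, C('v')=17, C('w')=18
L[0]='s': occ=0, LF[0]=C('s')+0=14+0=14
L[1]='c': occ=0, LF[1]=C('c')+0=2+0=2
L[2]='g': occ=0, LF[2]=C('g')+0=6+0=6
L[3]='a': occ=0, LF[3]=C('a')+0=1+0=1
L[4]='h': occ=0, LF[4]=C('h')+0=7+0=7
L[5]='v': occ=0, LF[5]=C('v')+0=17+0=17
L[6]='n': occ=0, LF[6]=C('n')+0=11+0=11
L[7]='w': occ=0, LF[7]=C('w')+0=18+0=18
L[8]='m': occ=0, LF[8]=C('m')+0=10+0=10
L[9]='e': occ=0, LF[9]=C('e')+0=4+0=4
L[10]='l': occ=0, LF[10]=C('l')+0=9+0=9
L[11]='i': occ=0, LF[11]=C('i')+0=8+0=8
L[12]='$': occ=0, LF[12]=C('$')+0=0+0=0
L[13]='e': occ=1, LF[13]=C('e')+1=4+1=5
L[14]='u': occ=0, LF[14]=C('u')+0=16+0=16
L[15]='c': occ=1, LF[15]=C('c')+1=2+1=3
L[16]='t': occ=0, LF[16]=C('t')+0=15+0=15
L[17]='o': occ=0, LF[17]=C('o')+0=12+0=12
L[18]='r': occ=0, LF[18]=C('r')+0=13+0=13

Answer: 14 2 6 1 7 17 11 18 10 4 9 8 0 5 16 3 15 12 13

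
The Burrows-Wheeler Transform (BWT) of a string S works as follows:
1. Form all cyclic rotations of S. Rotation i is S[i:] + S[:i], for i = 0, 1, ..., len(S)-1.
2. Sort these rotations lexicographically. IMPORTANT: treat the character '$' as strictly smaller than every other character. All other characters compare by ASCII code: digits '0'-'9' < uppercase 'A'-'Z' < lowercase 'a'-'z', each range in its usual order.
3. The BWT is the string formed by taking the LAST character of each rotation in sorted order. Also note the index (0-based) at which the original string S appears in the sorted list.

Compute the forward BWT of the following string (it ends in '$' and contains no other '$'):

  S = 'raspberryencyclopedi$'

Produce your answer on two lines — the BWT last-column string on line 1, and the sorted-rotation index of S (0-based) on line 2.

All 21 rotations (rotation i = S[i:]+S[:i]):
  rot[0] = raspberryencyclopedi$
  rot[1] = aspberryencyclopedi$r
  rot[2] = spberryencyclopedi$ra
  rot[3] = pberryencyclopedi$ras
  rot[4] = berryencyclopedi$rasp
  rot[5] = erryencyclopedi$raspb
  rot[6] = rryencyclopedi$raspbe
  rot[7] = ryencyclopedi$raspber
  rot[8] = yencyclopedi$raspberr
  rot[9] = encyclopedi$raspberry
  rot[10] = ncyclopedi$raspberrye
  rot[11] = cyclopedi$raspberryen
  rot[12] = yclopedi$raspberryenc
  rot[13] = clopedi$raspberryency
  rot[14] = lopedi$raspberryencyc
  rot[15] = opedi$raspberryencycl
  rot[16] = pedi$raspberryencyclo
  rot[17] = edi$raspberryencyclop
  rot[18] = di$raspberryencyclope
  rot[19] = i$raspberryencycloped
  rot[20] = $raspberryencyclopedi
Sorted (with $ < everything):
  sorted[0] = $raspberryencyclopedi  (last char: 'i')
  sorted[1] = aspberryencyclopedi$r  (last char: 'r')
  sorted[2] = berryencyclopedi$rasp  (last char: 'p')
  sorted[3] = clopedi$raspberryency  (last char: 'y')
  sorted[4] = cyclopedi$raspberryen  (last char: 'n')
  sorted[5] = di$raspberryencyclope  (last char: 'e')
  sorted[6] = edi$raspberryencyclop  (last char: 'p')
  sorted[7] = encyclopedi$raspberry  (last char: 'y')
  sorted[8] = erryencyclopedi$raspb  (last char: 'b')
  sorted[9] = i$raspberryencycloped  (last char: 'd')
  sorted[10] = lopedi$raspberryencyc  (last char: 'c')
  sorted[11] = ncyclopedi$raspberrye  (last char: 'e')
  sorted[12] = opedi$raspberryencycl  (last char: 'l')
  sorted[13] = pberryencyclopedi$ras  (last char: 's')
  sorted[14] = pedi$raspberryencyclo  (last char: 'o')
  sorted[15] = raspberryencyclopedi$  (last char: '$')
  sorted[16] = rryencyclopedi$raspbe  (last char: 'e')
  sorted[17] = ryencyclopedi$raspber  (last char: 'r')
  sorted[18] = spberryencyclopedi$ra  (last char: 'a')
  sorted[19] = yclopedi$raspberryenc  (last char: 'c')
  sorted[20] = yencyclopedi$raspberr  (last char: 'r')
Last column: irpynepybdcelso$eracr
Original string S is at sorted index 15

Answer: irpynepybdcelso$eracr
15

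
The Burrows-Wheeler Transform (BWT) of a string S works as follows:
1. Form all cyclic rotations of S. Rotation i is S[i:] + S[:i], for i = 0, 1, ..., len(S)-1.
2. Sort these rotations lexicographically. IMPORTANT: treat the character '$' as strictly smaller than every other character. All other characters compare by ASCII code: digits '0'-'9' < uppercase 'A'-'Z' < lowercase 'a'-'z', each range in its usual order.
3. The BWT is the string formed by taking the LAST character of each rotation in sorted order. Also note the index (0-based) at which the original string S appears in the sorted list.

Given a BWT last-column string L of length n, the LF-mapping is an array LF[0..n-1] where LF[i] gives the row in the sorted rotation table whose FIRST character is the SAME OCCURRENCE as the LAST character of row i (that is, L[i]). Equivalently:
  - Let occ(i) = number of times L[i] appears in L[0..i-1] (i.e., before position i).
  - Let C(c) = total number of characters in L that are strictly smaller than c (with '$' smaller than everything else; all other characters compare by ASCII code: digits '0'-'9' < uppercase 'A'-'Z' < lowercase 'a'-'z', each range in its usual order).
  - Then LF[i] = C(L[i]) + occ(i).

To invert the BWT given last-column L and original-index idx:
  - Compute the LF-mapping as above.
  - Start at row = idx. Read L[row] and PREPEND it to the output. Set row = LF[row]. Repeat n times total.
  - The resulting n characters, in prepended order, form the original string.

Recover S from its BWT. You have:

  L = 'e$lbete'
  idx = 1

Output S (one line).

LF mapping: 2 0 5 1 3 6 4
Walk LF starting at row 1, prepending L[row]:
  step 1: row=1, L[1]='$', prepend. Next row=LF[1]=0
  step 2: row=0, L[0]='e', prepend. Next row=LF[0]=2
  step 3: row=2, L[2]='l', prepend. Next row=LF[2]=5
  step 4: row=5, L[5]='t', prepend. Next row=LF[5]=6
  step 5: row=6, L[6]='e', prepend. Next row=LF[6]=4
  step 6: row=4, L[4]='e', prepend. Next row=LF[4]=3
  step 7: row=3, L[3]='b', prepend. Next row=LF[3]=1
Reversed output: beetle$

Answer: beetle$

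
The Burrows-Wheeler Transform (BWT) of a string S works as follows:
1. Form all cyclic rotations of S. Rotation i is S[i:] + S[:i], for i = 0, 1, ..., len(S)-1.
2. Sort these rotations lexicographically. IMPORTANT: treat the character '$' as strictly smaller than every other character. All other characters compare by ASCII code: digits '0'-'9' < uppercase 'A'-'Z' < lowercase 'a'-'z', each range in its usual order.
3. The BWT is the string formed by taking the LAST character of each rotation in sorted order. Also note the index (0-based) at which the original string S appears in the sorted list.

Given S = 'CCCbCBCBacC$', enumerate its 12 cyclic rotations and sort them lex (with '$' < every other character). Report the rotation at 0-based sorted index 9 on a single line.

Answer: acC$CCCbCBCB

Derivation:
All 12 rotations (rotation i = S[i:]+S[:i]):
  rot[0] = CCCbCBCBacC$
  rot[1] = CCbCBCBacC$C
  rot[2] = CbCBCBacC$CC
  rot[3] = bCBCBacC$CCC
  rot[4] = CBCBacC$CCCb
  rot[5] = BCBacC$CCCbC
  rot[6] = CBacC$CCCbCB
  rot[7] = BacC$CCCbCBC
  rot[8] = acC$CCCbCBCB
  rot[9] = cC$CCCbCBCBa
  rot[10] = C$CCCbCBCBac
  rot[11] = $CCCbCBCBacC
Sorted (with $ < everything):
  sorted[0] = $CCCbCBCBacC
  sorted[1] = BCBacC$CCCbC
  sorted[2] = BacC$CCCbCBC
  sorted[3] = C$CCCbCBCBac
  sorted[4] = CBCBacC$CCCb
  sorted[5] = CBacC$CCCbCB
  sorted[6] = CCCbCBCBacC$
  sorted[7] = CCbCBCBacC$C
  sorted[8] = CbCBCBacC$CC
  sorted[9] = acC$CCCbCBCB
  sorted[10] = bCBCBacC$CCC
  sorted[11] = cC$CCCbCBCBa
sorted[9] = acC$CCCbCBCB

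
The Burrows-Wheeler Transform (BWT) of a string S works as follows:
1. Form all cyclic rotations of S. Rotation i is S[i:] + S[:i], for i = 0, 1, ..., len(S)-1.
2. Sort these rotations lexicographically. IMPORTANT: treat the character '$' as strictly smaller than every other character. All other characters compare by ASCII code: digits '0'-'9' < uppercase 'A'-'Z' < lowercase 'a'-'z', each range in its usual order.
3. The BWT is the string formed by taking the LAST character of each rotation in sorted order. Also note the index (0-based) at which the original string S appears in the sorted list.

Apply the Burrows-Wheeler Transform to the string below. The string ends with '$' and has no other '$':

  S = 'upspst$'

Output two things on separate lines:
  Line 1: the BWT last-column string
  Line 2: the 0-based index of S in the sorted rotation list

Answer: tuspps$
6

Derivation:
All 7 rotations (rotation i = S[i:]+S[:i]):
  rot[0] = upspst$
  rot[1] = pspst$u
  rot[2] = spst$up
  rot[3] = pst$ups
  rot[4] = st$upsp
  rot[5] = t$upsps
  rot[6] = $upspst
Sorted (with $ < everything):
  sorted[0] = $upspst  (last char: 't')
  sorted[1] = pspst$u  (last char: 'u')
  sorted[2] = pst$ups  (last char: 's')
  sorted[3] = spst$up  (last char: 'p')
  sorted[4] = st$upsp  (last char: 'p')
  sorted[5] = t$upsps  (last char: 's')
  sorted[6] = upspst$  (last char: '$')
Last column: tuspps$
Original string S is at sorted index 6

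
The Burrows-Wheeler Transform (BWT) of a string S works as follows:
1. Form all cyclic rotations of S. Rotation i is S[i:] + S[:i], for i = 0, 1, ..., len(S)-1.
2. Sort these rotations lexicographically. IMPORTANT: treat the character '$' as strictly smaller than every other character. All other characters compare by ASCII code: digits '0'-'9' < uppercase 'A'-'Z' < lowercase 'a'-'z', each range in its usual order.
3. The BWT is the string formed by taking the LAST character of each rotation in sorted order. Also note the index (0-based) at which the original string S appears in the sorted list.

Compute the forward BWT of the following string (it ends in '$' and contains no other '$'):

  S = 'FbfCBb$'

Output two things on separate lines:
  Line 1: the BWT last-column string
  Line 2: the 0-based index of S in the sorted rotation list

Answer: bCf$BFb
3

Derivation:
All 7 rotations (rotation i = S[i:]+S[:i]):
  rot[0] = FbfCBb$
  rot[1] = bfCBb$F
  rot[2] = fCBb$Fb
  rot[3] = CBb$Fbf
  rot[4] = Bb$FbfC
  rot[5] = b$FbfCB
  rot[6] = $FbfCBb
Sorted (with $ < everything):
  sorted[0] = $FbfCBb  (last char: 'b')
  sorted[1] = Bb$FbfC  (last char: 'C')
  sorted[2] = CBb$Fbf  (last char: 'f')
  sorted[3] = FbfCBb$  (last char: '$')
  sorted[4] = b$FbfCB  (last char: 'B')
  sorted[5] = bfCBb$F  (last char: 'F')
  sorted[6] = fCBb$Fb  (last char: 'b')
Last column: bCf$BFb
Original string S is at sorted index 3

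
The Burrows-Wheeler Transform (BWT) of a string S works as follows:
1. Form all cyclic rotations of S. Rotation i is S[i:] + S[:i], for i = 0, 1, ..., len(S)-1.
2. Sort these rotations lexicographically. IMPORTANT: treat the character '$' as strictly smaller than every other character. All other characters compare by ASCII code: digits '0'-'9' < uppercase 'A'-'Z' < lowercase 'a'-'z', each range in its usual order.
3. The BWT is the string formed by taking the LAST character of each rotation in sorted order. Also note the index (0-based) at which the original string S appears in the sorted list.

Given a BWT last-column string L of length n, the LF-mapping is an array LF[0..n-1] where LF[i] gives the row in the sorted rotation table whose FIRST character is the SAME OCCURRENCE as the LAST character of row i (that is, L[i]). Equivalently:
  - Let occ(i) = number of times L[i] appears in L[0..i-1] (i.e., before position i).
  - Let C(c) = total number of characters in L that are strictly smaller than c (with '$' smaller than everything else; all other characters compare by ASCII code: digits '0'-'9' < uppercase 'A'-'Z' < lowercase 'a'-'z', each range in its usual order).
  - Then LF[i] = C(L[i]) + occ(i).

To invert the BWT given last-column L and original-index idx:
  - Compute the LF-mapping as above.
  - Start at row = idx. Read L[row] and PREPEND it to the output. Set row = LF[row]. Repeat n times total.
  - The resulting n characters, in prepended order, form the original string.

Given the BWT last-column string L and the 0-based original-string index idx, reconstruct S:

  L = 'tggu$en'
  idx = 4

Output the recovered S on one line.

Answer: nugget$

Derivation:
LF mapping: 5 2 3 6 0 1 4
Walk LF starting at row 4, prepending L[row]:
  step 1: row=4, L[4]='$', prepend. Next row=LF[4]=0
  step 2: row=0, L[0]='t', prepend. Next row=LF[0]=5
  step 3: row=5, L[5]='e', prepend. Next row=LF[5]=1
  step 4: row=1, L[1]='g', prepend. Next row=LF[1]=2
  step 5: row=2, L[2]='g', prepend. Next row=LF[2]=3
  step 6: row=3, L[3]='u', prepend. Next row=LF[3]=6
  step 7: row=6, L[6]='n', prepend. Next row=LF[6]=4
Reversed output: nugget$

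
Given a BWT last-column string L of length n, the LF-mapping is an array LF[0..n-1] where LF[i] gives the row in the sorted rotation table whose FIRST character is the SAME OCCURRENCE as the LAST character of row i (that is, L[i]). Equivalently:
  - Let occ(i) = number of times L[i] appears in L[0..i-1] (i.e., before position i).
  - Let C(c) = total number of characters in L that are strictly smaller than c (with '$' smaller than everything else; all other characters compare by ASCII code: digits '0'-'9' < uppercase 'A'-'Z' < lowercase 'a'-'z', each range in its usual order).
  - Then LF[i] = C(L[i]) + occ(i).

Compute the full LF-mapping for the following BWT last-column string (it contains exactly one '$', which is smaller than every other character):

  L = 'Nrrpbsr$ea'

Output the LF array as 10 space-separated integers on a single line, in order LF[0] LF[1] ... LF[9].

Answer: 1 6 7 5 3 9 8 0 4 2

Derivation:
Char counts: '$':1, 'N':1, 'a':1, 'b':1, 'e':1, 'p':1, 'r':3, 's':1
C (first-col start): C('$')=0, C('N')=1, C('a')=2, C('b')=3, C('e')=4, C('p')=5, C('r')=6, C('s')=9
L[0]='N': occ=0, LF[0]=C('N')+0=1+0=1
L[1]='r': occ=0, LF[1]=C('r')+0=6+0=6
L[2]='r': occ=1, LF[2]=C('r')+1=6+1=7
L[3]='p': occ=0, LF[3]=C('p')+0=5+0=5
L[4]='b': occ=0, LF[4]=C('b')+0=3+0=3
L[5]='s': occ=0, LF[5]=C('s')+0=9+0=9
L[6]='r': occ=2, LF[6]=C('r')+2=6+2=8
L[7]='$': occ=0, LF[7]=C('$')+0=0+0=0
L[8]='e': occ=0, LF[8]=C('e')+0=4+0=4
L[9]='a': occ=0, LF[9]=C('a')+0=2+0=2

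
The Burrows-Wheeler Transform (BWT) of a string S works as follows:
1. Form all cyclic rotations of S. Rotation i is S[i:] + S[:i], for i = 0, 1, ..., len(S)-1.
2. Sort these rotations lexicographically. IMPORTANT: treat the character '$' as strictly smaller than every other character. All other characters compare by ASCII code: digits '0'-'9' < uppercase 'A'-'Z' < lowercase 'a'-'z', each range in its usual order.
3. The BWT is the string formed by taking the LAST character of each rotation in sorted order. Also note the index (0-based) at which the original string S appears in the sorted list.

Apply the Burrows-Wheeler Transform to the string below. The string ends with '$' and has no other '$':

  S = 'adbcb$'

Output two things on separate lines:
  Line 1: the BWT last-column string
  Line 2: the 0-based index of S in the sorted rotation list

All 6 rotations (rotation i = S[i:]+S[:i]):
  rot[0] = adbcb$
  rot[1] = dbcb$a
  rot[2] = bcb$ad
  rot[3] = cb$adb
  rot[4] = b$adbc
  rot[5] = $adbcb
Sorted (with $ < everything):
  sorted[0] = $adbcb  (last char: 'b')
  sorted[1] = adbcb$  (last char: '$')
  sorted[2] = b$adbc  (last char: 'c')
  sorted[3] = bcb$ad  (last char: 'd')
  sorted[4] = cb$adb  (last char: 'b')
  sorted[5] = dbcb$a  (last char: 'a')
Last column: b$cdba
Original string S is at sorted index 1

Answer: b$cdba
1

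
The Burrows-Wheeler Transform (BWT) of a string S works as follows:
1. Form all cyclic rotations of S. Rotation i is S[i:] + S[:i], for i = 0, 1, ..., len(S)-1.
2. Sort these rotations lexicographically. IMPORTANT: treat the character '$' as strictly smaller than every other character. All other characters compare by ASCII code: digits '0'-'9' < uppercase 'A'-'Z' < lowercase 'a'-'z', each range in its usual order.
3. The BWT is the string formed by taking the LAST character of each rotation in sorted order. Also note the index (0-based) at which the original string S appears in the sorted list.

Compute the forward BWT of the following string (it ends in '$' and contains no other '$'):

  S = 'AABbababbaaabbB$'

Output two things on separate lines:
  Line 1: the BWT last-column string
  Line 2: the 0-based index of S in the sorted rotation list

Answer: B$AbAbababbbBaaa
1

Derivation:
All 16 rotations (rotation i = S[i:]+S[:i]):
  rot[0] = AABbababbaaabbB$
  rot[1] = ABbababbaaabbB$A
  rot[2] = BbababbaaabbB$AA
  rot[3] = bababbaaabbB$AAB
  rot[4] = ababbaaabbB$AABb
  rot[5] = babbaaabbB$AABba
  rot[6] = abbaaabbB$AABbab
  rot[7] = bbaaabbB$AABbaba
  rot[8] = baaabbB$AABbabab
  rot[9] = aaabbB$AABbababb
  rot[10] = aabbB$AABbababba
  rot[11] = abbB$AABbababbaa
  rot[12] = bbB$AABbababbaaa
  rot[13] = bB$AABbababbaaab
  rot[14] = B$AABbababbaaabb
  rot[15] = $AABbababbaaabbB
Sorted (with $ < everything):
  sorted[0] = $AABbababbaaabbB  (last char: 'B')
  sorted[1] = AABbababbaaabbB$  (last char: '$')
  sorted[2] = ABbababbaaabbB$A  (last char: 'A')
  sorted[3] = B$AABbababbaaabb  (last char: 'b')
  sorted[4] = BbababbaaabbB$AA  (last char: 'A')
  sorted[5] = aaabbB$AABbababb  (last char: 'b')
  sorted[6] = aabbB$AABbababba  (last char: 'a')
  sorted[7] = ababbaaabbB$AABb  (last char: 'b')
  sorted[8] = abbB$AABbababbaa  (last char: 'a')
  sorted[9] = abbaaabbB$AABbab  (last char: 'b')
  sorted[10] = bB$AABbababbaaab  (last char: 'b')
  sorted[11] = baaabbB$AABbabab  (last char: 'b')
  sorted[12] = bababbaaabbB$AAB  (last char: 'B')
  sorted[13] = babbaaabbB$AABba  (last char: 'a')
  sorted[14] = bbB$AABbababbaaa  (last char: 'a')
  sorted[15] = bbaaabbB$AABbaba  (last char: 'a')
Last column: B$AbAbababbbBaaa
Original string S is at sorted index 1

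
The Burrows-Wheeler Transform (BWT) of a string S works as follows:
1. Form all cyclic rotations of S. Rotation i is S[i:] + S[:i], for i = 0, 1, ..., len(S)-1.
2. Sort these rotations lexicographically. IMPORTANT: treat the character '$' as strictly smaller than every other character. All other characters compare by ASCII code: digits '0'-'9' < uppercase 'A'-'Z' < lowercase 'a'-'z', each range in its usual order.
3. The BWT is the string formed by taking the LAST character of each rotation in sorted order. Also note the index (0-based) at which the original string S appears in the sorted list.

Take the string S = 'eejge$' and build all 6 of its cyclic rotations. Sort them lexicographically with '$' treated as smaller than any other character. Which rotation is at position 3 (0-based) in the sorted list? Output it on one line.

All 6 rotations (rotation i = S[i:]+S[:i]):
  rot[0] = eejge$
  rot[1] = ejge$e
  rot[2] = jge$ee
  rot[3] = ge$eej
  rot[4] = e$eejg
  rot[5] = $eejge
Sorted (with $ < everything):
  sorted[0] = $eejge
  sorted[1] = e$eejg
  sorted[2] = eejge$
  sorted[3] = ejge$e
  sorted[4] = ge$eej
  sorted[5] = jge$ee
sorted[3] = ejge$e

Answer: ejge$e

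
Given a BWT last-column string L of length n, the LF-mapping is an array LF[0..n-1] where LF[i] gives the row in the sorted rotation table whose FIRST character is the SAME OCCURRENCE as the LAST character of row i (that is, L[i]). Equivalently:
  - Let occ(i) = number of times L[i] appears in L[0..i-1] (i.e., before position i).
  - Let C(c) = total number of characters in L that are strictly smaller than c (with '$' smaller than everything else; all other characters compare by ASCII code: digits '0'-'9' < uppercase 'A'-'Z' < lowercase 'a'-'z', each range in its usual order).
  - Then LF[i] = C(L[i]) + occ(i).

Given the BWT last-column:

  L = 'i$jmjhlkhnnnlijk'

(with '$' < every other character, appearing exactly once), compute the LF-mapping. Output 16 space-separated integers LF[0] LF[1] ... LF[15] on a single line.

Char counts: '$':1, 'h':2, 'i':2, 'j':3, 'k':2, 'l':2, 'm':1, 'n':3
C (first-col start): C('$')=0, C('h')=1, C('i')=3, C('j')=5, C('k')=8, C('l')=10, C('m')=12, C('n')=13
L[0]='i': occ=0, LF[0]=C('i')+0=3+0=3
L[1]='$': occ=0, LF[1]=C('$')+0=0+0=0
L[2]='j': occ=0, LF[2]=C('j')+0=5+0=5
L[3]='m': occ=0, LF[3]=C('m')+0=12+0=12
L[4]='j': occ=1, LF[4]=C('j')+1=5+1=6
L[5]='h': occ=0, LF[5]=C('h')+0=1+0=1
L[6]='l': occ=0, LF[6]=C('l')+0=10+0=10
L[7]='k': occ=0, LF[7]=C('k')+0=8+0=8
L[8]='h': occ=1, LF[8]=C('h')+1=1+1=2
L[9]='n': occ=0, LF[9]=C('n')+0=13+0=13
L[10]='n': occ=1, LF[10]=C('n')+1=13+1=14
L[11]='n': occ=2, LF[11]=C('n')+2=13+2=15
L[12]='l': occ=1, LF[12]=C('l')+1=10+1=11
L[13]='i': occ=1, LF[13]=C('i')+1=3+1=4
L[14]='j': occ=2, LF[14]=C('j')+2=5+2=7
L[15]='k': occ=1, LF[15]=C('k')+1=8+1=9

Answer: 3 0 5 12 6 1 10 8 2 13 14 15 11 4 7 9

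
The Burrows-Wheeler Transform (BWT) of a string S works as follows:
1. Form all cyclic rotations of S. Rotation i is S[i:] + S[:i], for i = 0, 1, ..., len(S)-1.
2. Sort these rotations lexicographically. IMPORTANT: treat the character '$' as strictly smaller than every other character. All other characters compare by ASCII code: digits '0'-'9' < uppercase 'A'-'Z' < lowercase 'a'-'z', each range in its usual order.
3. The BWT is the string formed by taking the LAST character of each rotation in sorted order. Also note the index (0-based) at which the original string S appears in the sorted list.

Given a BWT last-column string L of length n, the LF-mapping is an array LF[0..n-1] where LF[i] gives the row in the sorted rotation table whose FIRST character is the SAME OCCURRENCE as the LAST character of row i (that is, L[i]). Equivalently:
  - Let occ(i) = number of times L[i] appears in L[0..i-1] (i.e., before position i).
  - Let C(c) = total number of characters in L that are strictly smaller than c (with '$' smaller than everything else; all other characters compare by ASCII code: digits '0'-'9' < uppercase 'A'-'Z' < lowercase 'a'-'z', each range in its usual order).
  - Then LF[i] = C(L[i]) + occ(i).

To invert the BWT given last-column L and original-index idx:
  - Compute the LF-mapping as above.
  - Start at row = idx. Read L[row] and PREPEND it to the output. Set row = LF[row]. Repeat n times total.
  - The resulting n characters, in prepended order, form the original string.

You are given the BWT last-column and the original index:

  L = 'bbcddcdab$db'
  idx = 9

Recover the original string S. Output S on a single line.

LF mapping: 2 3 6 8 9 7 10 1 4 0 11 5
Walk LF starting at row 9, prepending L[row]:
  step 1: row=9, L[9]='$', prepend. Next row=LF[9]=0
  step 2: row=0, L[0]='b', prepend. Next row=LF[0]=2
  step 3: row=2, L[2]='c', prepend. Next row=LF[2]=6
  step 4: row=6, L[6]='d', prepend. Next row=LF[6]=10
  step 5: row=10, L[10]='d', prepend. Next row=LF[10]=11
  step 6: row=11, L[11]='b', prepend. Next row=LF[11]=5
  step 7: row=5, L[5]='c', prepend. Next row=LF[5]=7
  step 8: row=7, L[7]='a', prepend. Next row=LF[7]=1
  step 9: row=1, L[1]='b', prepend. Next row=LF[1]=3
  step 10: row=3, L[3]='d', prepend. Next row=LF[3]=8
  step 11: row=8, L[8]='b', prepend. Next row=LF[8]=4
  step 12: row=4, L[4]='d', prepend. Next row=LF[4]=9
Reversed output: dbdbacbddcb$

Answer: dbdbacbddcb$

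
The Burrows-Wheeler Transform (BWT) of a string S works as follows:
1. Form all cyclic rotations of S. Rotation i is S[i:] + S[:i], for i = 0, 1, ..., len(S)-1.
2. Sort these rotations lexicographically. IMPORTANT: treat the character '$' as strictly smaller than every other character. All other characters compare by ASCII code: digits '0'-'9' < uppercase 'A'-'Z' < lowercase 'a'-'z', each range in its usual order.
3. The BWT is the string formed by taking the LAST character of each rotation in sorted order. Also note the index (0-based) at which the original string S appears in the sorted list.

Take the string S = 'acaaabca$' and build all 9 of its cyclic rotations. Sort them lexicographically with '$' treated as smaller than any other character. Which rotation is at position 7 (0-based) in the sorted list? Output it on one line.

All 9 rotations (rotation i = S[i:]+S[:i]):
  rot[0] = acaaabca$
  rot[1] = caaabca$a
  rot[2] = aaabca$ac
  rot[3] = aabca$aca
  rot[4] = abca$acaa
  rot[5] = bca$acaaa
  rot[6] = ca$acaaab
  rot[7] = a$acaaabc
  rot[8] = $acaaabca
Sorted (with $ < everything):
  sorted[0] = $acaaabca
  sorted[1] = a$acaaabc
  sorted[2] = aaabca$ac
  sorted[3] = aabca$aca
  sorted[4] = abca$acaa
  sorted[5] = acaaabca$
  sorted[6] = bca$acaaa
  sorted[7] = ca$acaaab
  sorted[8] = caaabca$a
sorted[7] = ca$acaaab

Answer: ca$acaaab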